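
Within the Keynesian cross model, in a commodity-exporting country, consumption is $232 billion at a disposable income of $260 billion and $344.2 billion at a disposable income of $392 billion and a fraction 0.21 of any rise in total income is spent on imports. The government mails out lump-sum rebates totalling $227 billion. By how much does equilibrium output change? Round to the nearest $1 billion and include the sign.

MPC = ΔC/ΔYd = (344.2 − 232)/(392 − 260) = 112.2/132 = 0.85.
A lump-sum tax change of −$227 billion shifts disposable income by +$227 billion; first-round consumption changes by −c × ΔT = −0.85 × (−$227 billion) = +$192.95 billion.
Expenditure multiplier = 1/(1 − c + m) = 1/(1 − 0.85 + 0.21) = 1/0.36 ≈ 2.778.
The tax multiplier is −c × k ≈ −2.361, so ΔY = k × (−c·ΔT) = (+$192.95 billion) / 0.36 ≈ +$536 billion.

+$536 billion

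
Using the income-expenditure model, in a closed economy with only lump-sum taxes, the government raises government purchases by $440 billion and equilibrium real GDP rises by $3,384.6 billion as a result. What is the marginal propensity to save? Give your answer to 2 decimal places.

Implied spending multiplier k = ΔY/ΔG = 3,384.6/440 ≈ 7.6923.
Since k = 1/(1 − MPC), MPC = 1 − 1/k = 1 − ΔG/ΔY = 1 − 440/3,384.6 ≈ 0.87.
MPS = 1 − MPC = 0.13.

0.13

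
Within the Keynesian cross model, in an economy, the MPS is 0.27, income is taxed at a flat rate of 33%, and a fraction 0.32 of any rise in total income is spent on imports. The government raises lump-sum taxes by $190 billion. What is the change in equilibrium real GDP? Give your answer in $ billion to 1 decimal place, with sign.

−$166.9 billion

MPC = 1 − MPS = 1 − 0.27 = 0.73.
A lump-sum tax change of +$190 billion shifts disposable income by −$190 billion; first-round consumption changes by −c × ΔT = −0.73 × (+$190 billion) = −$138.7 billion.
Expenditure multiplier = 1/(1 − c(1−t) + m) = 1/(1 − 0.73×0.67 + 0.32) = 1/0.8309 ≈ 1.204.
The tax multiplier is −c × k ≈ −0.879, so ΔY = k × (−c·ΔT) = (−$138.7 billion) / 0.8309 ≈ −$166.9 billion.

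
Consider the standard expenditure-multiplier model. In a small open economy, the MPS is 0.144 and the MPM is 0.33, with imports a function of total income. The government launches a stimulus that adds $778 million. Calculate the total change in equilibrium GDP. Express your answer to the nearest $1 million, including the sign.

MPC = 1 − MPS = 1 − 0.144 = 0.856.
Spending multiplier = 1/(1 − c + m) = 1/(1 − 0.856 + 0.33) = 1/0.474 ≈ 2.11.
ΔY = k × ΔG = (+$778 million) / 0.474 ≈ +$1,641 million.

+$1,641 million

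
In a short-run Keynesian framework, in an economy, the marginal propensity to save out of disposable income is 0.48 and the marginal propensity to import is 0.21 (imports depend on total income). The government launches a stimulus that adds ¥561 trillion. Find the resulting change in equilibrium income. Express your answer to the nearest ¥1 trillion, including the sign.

MPC = 1 − MPS = 1 − 0.48 = 0.52.
Spending multiplier = 1/(1 − c + m) = 1/(1 − 0.52 + 0.21) = 1/0.69 ≈ 1.449.
ΔY = k × ΔG = (+¥561 trillion) / 0.69 ≈ +¥813 trillion.

+¥813 trillion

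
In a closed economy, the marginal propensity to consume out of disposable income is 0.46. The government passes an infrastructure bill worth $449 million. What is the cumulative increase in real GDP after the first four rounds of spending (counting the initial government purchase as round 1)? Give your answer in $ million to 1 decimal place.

$794.3 million

Round 1 adds ΔG = $449 million; each later round is MPC = 0.46 times the previous.
After 4 rounds: 449 + 206.54 + 95.0084 + 43.703864 = ΔG·(1 − c^4)/(1 − c) = 449 × (1 − 0.04477456)/0.54 ≈ $794.3 million.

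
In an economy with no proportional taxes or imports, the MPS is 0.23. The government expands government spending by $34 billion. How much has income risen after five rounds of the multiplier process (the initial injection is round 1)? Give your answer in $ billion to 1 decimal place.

$107.8 billion

MPC = 1 − MPS = 1 − 0.23 = 0.77.
Round 1 adds ΔG = $34 billion; each later round is MPC = 0.77 times the previous.
After 5 rounds: 34 + 26.18 + 20.1586 + 15.522122 + 11.95203394 = ΔG·(1 − c^5)/(1 − c) = 34 × (1 − 0.2706784157)/0.23 ≈ $107.8 billion.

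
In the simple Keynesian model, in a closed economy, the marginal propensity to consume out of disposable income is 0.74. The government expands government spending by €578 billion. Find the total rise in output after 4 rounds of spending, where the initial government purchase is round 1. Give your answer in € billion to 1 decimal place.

€1,556.5 billion

Round 1 adds ΔG = €578 billion; each later round is MPC = 0.74 times the previous.
After 4 rounds: 578 + 427.72 + 316.5128 + 234.219472 = ΔG·(1 − c^4)/(1 − c) = 578 × (1 − 0.29986576)/0.26 ≈ €1,556.5 billion.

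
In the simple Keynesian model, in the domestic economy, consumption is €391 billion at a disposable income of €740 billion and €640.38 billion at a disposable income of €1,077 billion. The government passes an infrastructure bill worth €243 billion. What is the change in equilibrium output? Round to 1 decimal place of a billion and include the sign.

MPC = ΔC/ΔYd = (640.38 − 391)/(1,077 − 740) = 249.38/337 = 0.74.
Spending multiplier = 1/(1 − MPC) = 1/(1 − 0.74) = 1/0.26 ≈ 3.846.
ΔY = k × ΔG = (+€243 billion) / 0.26 ≈ +€934.6 billion.

+€934.6 billion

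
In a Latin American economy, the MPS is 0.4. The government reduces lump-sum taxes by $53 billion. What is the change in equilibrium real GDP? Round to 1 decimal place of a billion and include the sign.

MPC = 1 − MPS = 1 − 0.4 = 0.6.
A lump-sum tax change of −$53 billion shifts disposable income by +$53 billion; first-round consumption changes by −c × ΔT = −0.6 × (−$53 billion) = +$31.8 billion.
Expenditure multiplier = 1/(1 − MPC) = 1/(1 − 0.6) = 1/0.4 = 2.5.
The tax multiplier is −c × k = −1.5, so ΔY = k × (−c·ΔT) = (+$31.8 billion) / 0.4 = +$79.5 billion.

+$79.5 billion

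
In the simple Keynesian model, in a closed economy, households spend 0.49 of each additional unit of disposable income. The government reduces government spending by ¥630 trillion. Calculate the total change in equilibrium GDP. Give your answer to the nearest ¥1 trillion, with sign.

Government-spending multiplier = 1/(1 − MPC) = 1/(1 − 0.49) = 1/0.51 ≈ 1.961.
ΔY = k × ΔG = (−¥630 trillion) / 0.51 ≈ −¥1,235 trillion.

−¥1,235 trillion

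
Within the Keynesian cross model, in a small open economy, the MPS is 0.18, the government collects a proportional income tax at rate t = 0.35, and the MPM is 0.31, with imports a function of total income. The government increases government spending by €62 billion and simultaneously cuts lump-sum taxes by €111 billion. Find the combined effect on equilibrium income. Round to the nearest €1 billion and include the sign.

MPC = 1 − MPS = 1 − 0.18 = 0.82.
Expenditure multiplier = 1/(1 − c(1−t) + m) = 1/(1 − 0.82×0.65 + 0.31) = 1/0.777 ≈ 1.287.
ΔG contributes k·ΔG = (+€62 billion) / 0.777 ≈ +€79.8 billion.
ΔT of −€111 billion changes first-round spending by −c·ΔT = +€91.02 billion, contributing k·(−c·ΔT) = (+€91.02 billion) / 0.777 ≈ +€117.1 billion.
Net ΔY = k(ΔG − c·ΔT) = (+€153.02 billion) / 0.777 ≈ +€197 billion.

+€197 billion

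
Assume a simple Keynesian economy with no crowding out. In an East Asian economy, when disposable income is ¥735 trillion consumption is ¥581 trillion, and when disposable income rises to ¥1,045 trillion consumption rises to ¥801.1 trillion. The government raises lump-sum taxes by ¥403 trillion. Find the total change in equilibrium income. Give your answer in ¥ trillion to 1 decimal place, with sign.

−¥986.7 trillion

MPC = ΔC/ΔYd = (801.1 − 581)/(1,045 − 735) = 220.1/310 = 0.71.
A lump-sum tax change of +¥403 trillion shifts disposable income by −¥403 trillion; first-round consumption changes by −c × ΔT = −0.71 × (+¥403 trillion) = −¥286.13 trillion.
Expenditure multiplier = 1/(1 − MPC) = 1/(1 − 0.71) = 1/0.29 ≈ 3.448.
The tax multiplier is −c × k ≈ −2.448, so ΔY = k × (−c·ΔT) = (−¥286.13 trillion) / 0.29 ≈ −¥986.7 trillion.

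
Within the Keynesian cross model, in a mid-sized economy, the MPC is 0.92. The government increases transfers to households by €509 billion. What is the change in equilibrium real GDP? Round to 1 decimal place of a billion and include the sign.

+€5,853.5 billion

The transfer change shifts disposable income by +€509 billion, so first-round consumption changes by c·ΔTR = 0.92 × (+€509 billion) = +€468.28 billion.
Expenditure multiplier = 1/(1 − MPC) = 1/(1 − 0.92) = 1/0.08 = 12.5.
The transfer multiplier is c × k = 11.5, so ΔY = k × (c·ΔTR) = (+€468.28 billion) / 0.08 = +€5,853.5 billion.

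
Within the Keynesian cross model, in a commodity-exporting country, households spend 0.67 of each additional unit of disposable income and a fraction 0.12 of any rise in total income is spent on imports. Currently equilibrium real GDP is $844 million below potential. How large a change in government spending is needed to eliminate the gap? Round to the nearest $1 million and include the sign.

+$380 million

Spending multiplier = 1/(1 − c + m) = 1/(1 − 0.67 + 0.12) = 1/0.45 ≈ 2.222.
Need ΔY = +$844 million, so ΔG = ΔY/k = (+$844 million) × 0.45 ≈ +$380 million.
The government should increase government spending by $380 million.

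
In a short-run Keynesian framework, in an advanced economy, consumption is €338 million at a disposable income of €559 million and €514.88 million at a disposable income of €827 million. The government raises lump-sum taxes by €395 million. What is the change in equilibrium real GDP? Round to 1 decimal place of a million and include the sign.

MPC = ΔC/ΔYd = (514.88 − 338)/(827 − 559) = 176.88/268 = 0.66.
A lump-sum tax change of +€395 million shifts disposable income by −€395 million; first-round consumption changes by −c × ΔT = −0.66 × (+€395 million) = −€260.7 million.
Expenditure multiplier = 1/(1 − MPC) = 1/(1 − 0.66) = 1/0.34 ≈ 2.941.
The tax multiplier is −c × k ≈ −1.941, so ΔY = k × (−c·ΔT) = (−€260.7 million) / 0.34 ≈ −€766.8 million.

−€766.8 million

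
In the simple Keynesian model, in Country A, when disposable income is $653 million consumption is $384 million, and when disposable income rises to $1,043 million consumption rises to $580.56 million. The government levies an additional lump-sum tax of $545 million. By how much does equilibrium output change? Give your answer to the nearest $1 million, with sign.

MPC = ΔC/ΔYd = (580.56 − 384)/(1,043 − 653) = 196.56/390 = 0.504.
A lump-sum tax change of +$545 million shifts disposable income by −$545 million; first-round consumption changes by −c × ΔT = −0.504 × (+$545 million) = −$274.68 million.
Expenditure multiplier = 1/(1 − MPC) = 1/(1 − 0.504) = 1/0.496 ≈ 2.016.
The tax multiplier is −c × k ≈ −1.016, so ΔY = k × (−c·ΔT) = (−$274.68 million) / 0.496 ≈ −$554 million.

−$554 million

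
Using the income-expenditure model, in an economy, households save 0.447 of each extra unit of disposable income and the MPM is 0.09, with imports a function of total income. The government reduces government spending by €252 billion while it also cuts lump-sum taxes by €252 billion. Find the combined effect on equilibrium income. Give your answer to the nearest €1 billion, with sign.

MPC = 1 − MPS = 1 − 0.447 = 0.553.
Expenditure multiplier = 1/(1 − c + m) = 1/(1 − 0.553 + 0.09) = 1/0.537 ≈ 1.862.
ΔG contributes k·ΔG = (−€252 billion) / 0.537 ≈ −€469.3 billion.
ΔT of −€252 billion changes first-round spending by −c·ΔT = +€139.356 billion, contributing k·(−c·ΔT) = (+€139.356 billion) / 0.537 ≈ +€259.5 billion.
Net ΔY = k(ΔG − c·ΔT) = (−€112.644 billion) / 0.537 ≈ −€210 billion.

−€210 billion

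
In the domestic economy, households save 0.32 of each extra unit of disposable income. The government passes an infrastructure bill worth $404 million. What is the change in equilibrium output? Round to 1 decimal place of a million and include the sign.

+$1,262.5 million

MPC = 1 − MPS = 1 − 0.32 = 0.68.
Government-spending multiplier = 1/(1 − MPC) = 1/(1 − 0.68) = 1/0.32 = 3.125.
ΔY = k × ΔG = (+$404 million) / 0.32 = +$1,262.5 million.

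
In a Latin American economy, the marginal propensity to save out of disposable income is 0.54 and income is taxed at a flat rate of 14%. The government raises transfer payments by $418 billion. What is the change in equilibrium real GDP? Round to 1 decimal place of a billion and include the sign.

+$318.1 billion

MPC = 1 − MPS = 1 − 0.54 = 0.46.
The transfer change shifts disposable income by +$418 billion, so first-round consumption changes by c·ΔTR = 0.46 × (+$418 billion) = +$192.28 billion.
Expenditure multiplier = 1/(1 − c(1−t)) = 1/(1 − 0.46×0.86) = 1/0.6044 ≈ 1.655.
The transfer multiplier is c × k ≈ 0.761, so ΔY = k × (c·ΔTR) = (+$192.28 billion) / 0.6044 ≈ +$318.1 billion.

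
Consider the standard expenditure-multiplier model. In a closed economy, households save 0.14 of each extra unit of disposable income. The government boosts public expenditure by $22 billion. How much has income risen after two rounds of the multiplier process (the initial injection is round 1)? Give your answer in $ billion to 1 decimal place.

$40.9 billion

MPC = 1 − MPS = 1 − 0.14 = 0.86.
Round 1 adds ΔG = $22 billion; each later round is MPC = 0.86 times the previous.
After 2 rounds: 22 + 18.92 = ΔG·(1 − c^2)/(1 − c) = 22 × (1 − 0.7396)/0.14 ≈ $40.9 billion.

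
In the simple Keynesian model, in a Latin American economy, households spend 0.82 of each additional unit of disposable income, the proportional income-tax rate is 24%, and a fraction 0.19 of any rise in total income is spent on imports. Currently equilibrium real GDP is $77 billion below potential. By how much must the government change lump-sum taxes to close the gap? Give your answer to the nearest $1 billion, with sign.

Spending multiplier = 1/(1 − c(1−t) + m) = 1/(1 − 0.82×0.76 + 0.19) = 1/0.5668 ≈ 1.764.
Tax multiplier = −c·k = −0.82/0.5668 ≈ −1.447. Need ΔY = +$77 billion, so ΔT = ΔY/(−c·k) = −(+$77 billion) × 0.5668 / 0.82 ≈ −$53 billion.
The government should cut lump-sum taxes by $53 billion.

−$53 billion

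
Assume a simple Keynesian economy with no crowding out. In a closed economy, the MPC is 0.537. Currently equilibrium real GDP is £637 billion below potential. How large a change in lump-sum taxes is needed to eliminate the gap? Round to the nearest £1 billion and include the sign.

−£549 billion

Spending multiplier = 1/(1 − MPC) = 1/(1 − 0.537) = 1/0.463 ≈ 2.16.
Tax multiplier = −c·k = −0.537/0.463 ≈ −1.16. Need ΔY = +£637 billion, so ΔT = ΔY/(−c·k) = −(+£637 billion) × 0.463 / 0.537 ≈ −£549 billion.
The government should cut lump-sum taxes by £549 billion.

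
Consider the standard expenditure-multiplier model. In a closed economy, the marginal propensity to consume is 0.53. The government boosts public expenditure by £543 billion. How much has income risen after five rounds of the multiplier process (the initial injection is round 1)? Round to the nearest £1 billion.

Round 1 adds ΔG = £543 billion; each later round is MPC = 0.53 times the previous.
After 5 rounds: 543 + 287.79 + 152.5287 + 80.840211 + 42.84531183 = ΔG·(1 − c^5)/(1 − c) = 543 × (1 − 0.0418195493)/0.47 ≈ £1,107 billion.

£1,107 billion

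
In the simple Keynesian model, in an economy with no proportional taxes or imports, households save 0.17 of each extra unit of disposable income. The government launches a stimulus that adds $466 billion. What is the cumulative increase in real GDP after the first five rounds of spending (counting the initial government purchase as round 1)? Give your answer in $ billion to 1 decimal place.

MPC = 1 − MPS = 1 − 0.17 = 0.83.
Round 1 adds ΔG = $466 billion; each later round is MPC = 0.83 times the previous.
After 5 rounds: 466 + 386.78 + 321.0274 + 266.452742 + 221.15577586 = ΔG·(1 − c^5)/(1 − c) = 466 × (1 − 0.3939040643)/0.17 ≈ $1,661.4 billion.

$1,661.4 billion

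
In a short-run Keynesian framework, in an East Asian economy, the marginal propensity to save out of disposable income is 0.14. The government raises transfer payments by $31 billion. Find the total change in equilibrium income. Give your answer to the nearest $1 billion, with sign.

MPC = 1 − MPS = 1 − 0.14 = 0.86.
The transfer change shifts disposable income by +$31 billion, so first-round consumption changes by c·ΔTR = 0.86 × (+$31 billion) = +$26.66 billion.
Expenditure multiplier = 1/(1 − MPC) = 1/(1 − 0.86) = 1/0.14 ≈ 7.143.
The transfer multiplier is c × k ≈ 6.143, so ΔY = k × (c·ΔTR) = (+$26.66 billion) / 0.14 ≈ +$190 billion.

+$190 billion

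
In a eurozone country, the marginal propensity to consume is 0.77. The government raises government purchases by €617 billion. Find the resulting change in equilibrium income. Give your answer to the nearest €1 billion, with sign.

Government-spending multiplier = 1/(1 − MPC) = 1/(1 − 0.77) = 1/0.23 ≈ 4.348.
ΔY = k × ΔG = (+€617 billion) / 0.23 ≈ +€2,683 billion.

+€2,683 billion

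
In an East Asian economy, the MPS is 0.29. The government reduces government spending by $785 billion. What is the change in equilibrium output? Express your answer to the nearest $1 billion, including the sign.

MPC = 1 − MPS = 1 − 0.29 = 0.71.
Government-spending multiplier = 1/(1 − MPC) = 1/(1 − 0.71) = 1/0.29 ≈ 3.448.
ΔY = k × ΔG = (−$785 billion) / 0.29 ≈ −$2,707 billion.

−$2,707 billion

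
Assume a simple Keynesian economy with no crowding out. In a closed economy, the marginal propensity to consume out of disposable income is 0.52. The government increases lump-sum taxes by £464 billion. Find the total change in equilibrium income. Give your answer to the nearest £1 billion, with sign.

−£503 billion

A lump-sum tax change of +£464 billion shifts disposable income by −£464 billion; first-round consumption changes by −c × ΔT = −0.52 × (+£464 billion) = −£241.28 billion.
Expenditure multiplier = 1/(1 − MPC) = 1/(1 − 0.52) = 1/0.48 ≈ 2.083.
The tax multiplier is −c × k ≈ −1.083, so ΔY = k × (−c·ΔT) = (−£241.28 billion) / 0.48 ≈ −£503 billion.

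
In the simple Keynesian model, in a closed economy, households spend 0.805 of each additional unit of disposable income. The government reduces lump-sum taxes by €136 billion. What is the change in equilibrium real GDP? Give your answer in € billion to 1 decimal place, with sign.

A lump-sum tax change of −€136 billion shifts disposable income by +€136 billion; first-round consumption changes by −c × ΔT = −0.805 × (−€136 billion) = +€109.48 billion.
Expenditure multiplier = 1/(1 − MPC) = 1/(1 − 0.805) = 1/0.195 ≈ 5.128.
The tax multiplier is −c × k ≈ −4.128, so ΔY = k × (−c·ΔT) = (+€109.48 billion) / 0.195 ≈ +€561.4 billion.

+€561.4 billion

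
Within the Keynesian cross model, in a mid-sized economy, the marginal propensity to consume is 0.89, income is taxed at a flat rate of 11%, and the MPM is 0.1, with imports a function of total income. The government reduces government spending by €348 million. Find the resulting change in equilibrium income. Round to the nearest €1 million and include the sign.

−€1,130 million

Expenditure multiplier = 1/(1 − c(1−t) + m) = 1/(1 − 0.89×0.89 + 0.1) = 1/0.3079 ≈ 3.248.
ΔY = k × ΔG = (−€348 million) / 0.3079 ≈ −€1,130 million.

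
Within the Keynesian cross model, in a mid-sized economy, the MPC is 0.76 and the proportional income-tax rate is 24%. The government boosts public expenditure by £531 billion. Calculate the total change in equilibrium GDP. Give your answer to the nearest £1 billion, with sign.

Government-spending multiplier = 1/(1 − c(1−t)) = 1/(1 − 0.76×0.76) = 1/0.4224 ≈ 2.367.
ΔY = k × ΔG = (+£531 billion) / 0.4224 ≈ +£1,257 billion.

+£1,257 billion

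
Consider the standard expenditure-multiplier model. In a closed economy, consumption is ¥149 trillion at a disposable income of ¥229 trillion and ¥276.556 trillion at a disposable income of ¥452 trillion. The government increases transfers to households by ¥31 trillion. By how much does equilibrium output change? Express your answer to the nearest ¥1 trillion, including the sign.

MPC = ΔC/ΔYd = (276.556 − 149)/(452 − 229) = 127.556/223 = 0.572.
The transfer change shifts disposable income by +¥31 trillion, so first-round consumption changes by c·ΔTR = 0.572 × (+¥31 trillion) = +¥17.732 trillion.
Expenditure multiplier = 1/(1 − MPC) = 1/(1 − 0.572) = 1/0.428 ≈ 2.336.
The transfer multiplier is c × k ≈ 1.336, so ΔY = k × (c·ΔTR) = (+¥17.732 trillion) / 0.428 ≈ +¥41 trillion.

+¥41 trillion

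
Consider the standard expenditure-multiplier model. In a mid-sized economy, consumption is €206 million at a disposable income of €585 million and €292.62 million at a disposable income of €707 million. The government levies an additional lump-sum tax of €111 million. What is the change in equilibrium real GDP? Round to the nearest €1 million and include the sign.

MPC = ΔC/ΔYd = (292.62 − 206)/(707 − 585) = 86.62/122 = 0.71.
A lump-sum tax change of +€111 million shifts disposable income by −€111 million; first-round consumption changes by −c × ΔT = −0.71 × (+€111 million) = −€78.81 million.
Expenditure multiplier = 1/(1 − MPC) = 1/(1 − 0.71) = 1/0.29 ≈ 3.448.
The tax multiplier is −c × k ≈ −2.448, so ΔY = k × (−c·ΔT) = (−€78.81 million) / 0.29 ≈ −€272 million.

−€272 million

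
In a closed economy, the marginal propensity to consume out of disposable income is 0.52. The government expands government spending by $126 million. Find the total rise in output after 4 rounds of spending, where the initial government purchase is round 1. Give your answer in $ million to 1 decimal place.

$243.3 million

Round 1 adds ΔG = $126 million; each later round is MPC = 0.52 times the previous.
After 4 rounds: 126 + 65.52 + 34.0704 + 17.716608 = ΔG·(1 − c^4)/(1 − c) = 126 × (1 − 0.07311616)/0.48 ≈ $243.3 million.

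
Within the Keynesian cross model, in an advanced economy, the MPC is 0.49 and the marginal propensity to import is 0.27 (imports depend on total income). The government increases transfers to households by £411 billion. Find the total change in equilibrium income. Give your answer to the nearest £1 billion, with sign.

+£258 billion

The transfer change shifts disposable income by +£411 billion, so first-round consumption changes by c·ΔTR = 0.49 × (+£411 billion) = +£201.39 billion.
Expenditure multiplier = 1/(1 − c + m) = 1/(1 − 0.49 + 0.27) = 1/0.78 ≈ 1.282.
The transfer multiplier is c × k ≈ 0.628, so ΔY = k × (c·ΔTR) = (+£201.39 billion) / 0.78 ≈ +£258 billion.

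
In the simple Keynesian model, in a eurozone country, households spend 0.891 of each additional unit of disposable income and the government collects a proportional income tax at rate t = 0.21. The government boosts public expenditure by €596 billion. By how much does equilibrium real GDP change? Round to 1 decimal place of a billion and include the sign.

Spending multiplier = 1/(1 − c(1−t)) = 1/(1 − 0.891×0.79) = 1/0.29611 ≈ 3.377.
ΔY = k × ΔG = (+€596 billion) / 0.29611 ≈ +€2,012.8 billion.

+€2,012.8 billion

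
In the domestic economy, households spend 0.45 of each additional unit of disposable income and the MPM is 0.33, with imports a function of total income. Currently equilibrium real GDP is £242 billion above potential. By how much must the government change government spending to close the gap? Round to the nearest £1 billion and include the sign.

Spending multiplier = 1/(1 − c + m) = 1/(1 − 0.45 + 0.33) = 1/0.88 ≈ 1.136.
Need ΔY = −£242 billion, so ΔG = ΔY/k = (−£242 billion) × 0.88 ≈ −£213 billion.
The government should cut government spending by £213 billion.

−£213 billion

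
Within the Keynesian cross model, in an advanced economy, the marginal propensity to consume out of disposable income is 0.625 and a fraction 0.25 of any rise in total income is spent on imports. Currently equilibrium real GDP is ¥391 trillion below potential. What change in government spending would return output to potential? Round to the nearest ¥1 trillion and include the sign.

+¥244 trillion

Spending multiplier = 1/(1 − c + m) = 1/(1 − 0.625 + 0.25) = 1/0.625 = 1.6.
Need ΔY = +¥391 trillion, so ΔG = ΔY/k = (+¥391 trillion) × 0.625 ≈ +¥244 trillion.
The government should increase government spending by ¥244 trillion.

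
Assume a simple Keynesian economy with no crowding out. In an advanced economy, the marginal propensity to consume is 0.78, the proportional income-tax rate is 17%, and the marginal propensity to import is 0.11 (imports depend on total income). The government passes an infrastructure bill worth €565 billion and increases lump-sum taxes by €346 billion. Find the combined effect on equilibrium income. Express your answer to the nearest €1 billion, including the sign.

+€638 billion

Expenditure multiplier = 1/(1 − c(1−t) + m) = 1/(1 − 0.78×0.83 + 0.11) = 1/0.4626 ≈ 2.162.
ΔG contributes k·ΔG = (+€565 billion) / 0.4626 ≈ +€1,221.4 billion.
ΔT of +€346 billion changes first-round spending by −c·ΔT = −€269.88 billion, contributing k·(−c·ΔT) = (−€269.88 billion) / 0.4626 ≈ −€583.4 billion.
Net ΔY = k(ΔG − c·ΔT) = (+€295.12 billion) / 0.4626 ≈ +€638 billion.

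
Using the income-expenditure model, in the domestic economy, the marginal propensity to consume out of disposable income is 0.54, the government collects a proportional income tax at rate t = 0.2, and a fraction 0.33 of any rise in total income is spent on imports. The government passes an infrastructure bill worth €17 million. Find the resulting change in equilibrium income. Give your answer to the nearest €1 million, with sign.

+€19 million

Spending multiplier = 1/(1 − c(1−t) + m) = 1/(1 − 0.54×0.8 + 0.33) = 1/0.898 ≈ 1.114.
ΔY = k × ΔG = (+€17 million) / 0.898 ≈ +€19 million.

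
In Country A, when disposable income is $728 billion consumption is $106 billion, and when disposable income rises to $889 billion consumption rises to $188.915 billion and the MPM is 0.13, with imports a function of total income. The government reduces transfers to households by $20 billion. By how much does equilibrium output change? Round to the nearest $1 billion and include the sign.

MPC = ΔC/ΔYd = (188.915 − 106)/(889 − 728) = 82.915/161 = 0.515.
The transfer change shifts disposable income by −$20 billion, so first-round consumption changes by c·ΔTR = 0.515 × (−$20 billion) = −$10.3 billion.
Expenditure multiplier = 1/(1 − c + m) = 1/(1 − 0.515 + 0.13) = 1/0.615 ≈ 1.626.
The transfer multiplier is c × k ≈ 0.837, so ΔY = k × (c·ΔTR) = (−$10.3 billion) / 0.615 ≈ −$17 billion.

−$17 billion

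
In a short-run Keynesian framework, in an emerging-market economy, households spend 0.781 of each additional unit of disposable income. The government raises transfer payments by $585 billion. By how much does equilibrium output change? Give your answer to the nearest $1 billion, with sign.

+$2,086 billion

The transfer change shifts disposable income by +$585 billion, so first-round consumption changes by c·ΔTR = 0.781 × (+$585 billion) = +$456.885 billion.
Expenditure multiplier = 1/(1 − MPC) = 1/(1 − 0.781) = 1/0.219 ≈ 4.566.
The transfer multiplier is c × k ≈ 3.566, so ΔY = k × (c·ΔTR) = (+$456.885 billion) / 0.219 ≈ +$2,086 billion.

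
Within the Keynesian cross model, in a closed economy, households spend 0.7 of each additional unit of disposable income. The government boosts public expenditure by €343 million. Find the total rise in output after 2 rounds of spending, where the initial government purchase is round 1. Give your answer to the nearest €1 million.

Round 1 adds ΔG = €343 million; each later round is MPC = 0.7 times the previous.
After 2 rounds: 343 + 240.1 = ΔG·(1 − c^2)/(1 − c) = 343 × (1 − 0.49)/0.3 ≈ €583 million.

€583 million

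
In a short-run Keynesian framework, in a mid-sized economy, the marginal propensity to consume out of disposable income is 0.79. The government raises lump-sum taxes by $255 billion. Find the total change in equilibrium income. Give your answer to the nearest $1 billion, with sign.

A lump-sum tax change of +$255 billion shifts disposable income by −$255 billion; first-round consumption changes by −c × ΔT = −0.79 × (+$255 billion) = −$201.45 billion.
Expenditure multiplier = 1/(1 − MPC) = 1/(1 − 0.79) = 1/0.21 ≈ 4.762.
The tax multiplier is −c × k ≈ −3.762, so ΔY = k × (−c·ΔT) = (−$201.45 billion) / 0.21 ≈ −$959 billion.

−$959 billion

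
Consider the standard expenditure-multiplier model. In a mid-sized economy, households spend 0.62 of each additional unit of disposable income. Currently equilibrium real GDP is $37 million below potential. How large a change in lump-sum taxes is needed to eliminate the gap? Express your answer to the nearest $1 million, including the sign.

Spending multiplier = 1/(1 − MPC) = 1/(1 − 0.62) = 1/0.38 ≈ 2.632.
Tax multiplier = −c·k = −0.62/0.38 ≈ −1.632. Need ΔY = +$37 million, so ΔT = ΔY/(−c·k) = −(+$37 million) × 0.38 / 0.62 ≈ −$23 million.
The government should cut lump-sum taxes by $23 million.

−$23 million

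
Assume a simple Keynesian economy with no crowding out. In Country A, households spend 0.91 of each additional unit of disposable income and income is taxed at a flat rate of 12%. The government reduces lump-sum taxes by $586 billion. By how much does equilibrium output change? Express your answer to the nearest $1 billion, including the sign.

+$2,677 billion

A lump-sum tax change of −$586 billion shifts disposable income by +$586 billion; first-round consumption changes by −c × ΔT = −0.91 × (−$586 billion) = +$533.26 billion.
Expenditure multiplier = 1/(1 − c(1−t)) = 1/(1 − 0.91×0.88) = 1/0.1992 ≈ 5.02.
The tax multiplier is −c × k ≈ −4.568, so ΔY = k × (−c·ΔT) = (+$533.26 billion) / 0.1992 ≈ +$2,677 billion.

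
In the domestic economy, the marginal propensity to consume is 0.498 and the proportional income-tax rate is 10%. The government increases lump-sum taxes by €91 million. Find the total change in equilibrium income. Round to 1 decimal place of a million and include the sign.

−€82.1 million

A lump-sum tax change of +€91 million shifts disposable income by −€91 million; first-round consumption changes by −c × ΔT = −0.498 × (+€91 million) = −€45.318 million.
Expenditure multiplier = 1/(1 − c(1−t)) = 1/(1 − 0.498×0.9) = 1/0.5518 ≈ 1.812.
The tax multiplier is −c × k ≈ −0.903, so ΔY = k × (−c·ΔT) = (−€45.318 million) / 0.5518 ≈ −€82.1 million.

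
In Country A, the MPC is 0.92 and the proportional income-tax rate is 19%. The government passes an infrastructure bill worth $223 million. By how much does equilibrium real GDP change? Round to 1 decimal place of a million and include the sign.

Government-spending multiplier = 1/(1 − c(1−t)) = 1/(1 − 0.92×0.81) = 1/0.2548 ≈ 3.925.
ΔY = k × ΔG = (+$223 million) / 0.2548 ≈ +$875.2 million.

+$875.2 million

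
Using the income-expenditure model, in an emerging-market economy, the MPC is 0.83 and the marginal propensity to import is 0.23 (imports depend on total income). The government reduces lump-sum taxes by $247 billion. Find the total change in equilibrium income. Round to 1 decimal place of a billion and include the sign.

A lump-sum tax change of −$247 billion shifts disposable income by +$247 billion; first-round consumption changes by −c × ΔT = −0.83 × (−$247 billion) = +$205.01 billion.
Expenditure multiplier = 1/(1 − c + m) = 1/(1 − 0.83 + 0.23) = 1/0.4 = 2.5.
The tax multiplier is −c × k = −2.075, so ΔY = k × (−c·ΔT) = (+$205.01 billion) / 0.4 ≈ +$512.5 billion.

+$512.5 billion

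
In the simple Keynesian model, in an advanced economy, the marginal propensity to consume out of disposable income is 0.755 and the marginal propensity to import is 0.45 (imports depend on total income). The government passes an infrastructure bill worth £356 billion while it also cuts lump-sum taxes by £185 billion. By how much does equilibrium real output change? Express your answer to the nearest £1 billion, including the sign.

+£713 billion

Expenditure multiplier = 1/(1 − c + m) = 1/(1 − 0.755 + 0.45) = 1/0.695 ≈ 1.439.
ΔG contributes k·ΔG = (+£356 billion) / 0.695 ≈ +£512.2 billion.
ΔT of −£185 billion changes first-round spending by −c·ΔT = +£139.675 billion, contributing k·(−c·ΔT) = (+£139.675 billion) / 0.695 ≈ +£201 billion.
Net ΔY = k(ΔG − c·ΔT) = (+£495.675 billion) / 0.695 ≈ +£713 billion.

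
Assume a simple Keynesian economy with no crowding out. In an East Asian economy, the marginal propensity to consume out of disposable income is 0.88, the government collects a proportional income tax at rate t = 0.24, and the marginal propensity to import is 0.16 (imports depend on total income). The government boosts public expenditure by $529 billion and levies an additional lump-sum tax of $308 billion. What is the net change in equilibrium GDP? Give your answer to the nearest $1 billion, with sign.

+$525 billion

Expenditure multiplier = 1/(1 − c(1−t) + m) = 1/(1 − 0.88×0.76 + 0.16) = 1/0.4912 ≈ 2.036.
ΔG contributes k·ΔG = (+$529 billion) / 0.4912 ≈ +$1,077 billion.
ΔT of +$308 billion changes first-round spending by −c·ΔT = −$271.04 billion, contributing k·(−c·ΔT) = (−$271.04 billion) / 0.4912 ≈ −$551.8 billion.
Net ΔY = k(ΔG − c·ΔT) = (+$257.96 billion) / 0.4912 ≈ +$525 billion.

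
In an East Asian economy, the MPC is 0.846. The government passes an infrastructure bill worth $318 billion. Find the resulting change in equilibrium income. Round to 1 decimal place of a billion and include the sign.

+$2,064.9 billion

Expenditure multiplier = 1/(1 − MPC) = 1/(1 − 0.846) = 1/0.154 ≈ 6.494.
ΔY = k × ΔG = (+$318 billion) / 0.154 ≈ +$2,064.9 billion.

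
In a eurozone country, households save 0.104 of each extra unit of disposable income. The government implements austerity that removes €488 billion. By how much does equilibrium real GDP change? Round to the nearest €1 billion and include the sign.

−€4,692 billion

MPC = 1 − MPS = 1 − 0.104 = 0.896.
Spending multiplier = 1/(1 − MPC) = 1/(1 − 0.896) = 1/0.104 ≈ 9.615.
ΔY = k × ΔG = (−€488 billion) / 0.104 ≈ −€4,692 billion.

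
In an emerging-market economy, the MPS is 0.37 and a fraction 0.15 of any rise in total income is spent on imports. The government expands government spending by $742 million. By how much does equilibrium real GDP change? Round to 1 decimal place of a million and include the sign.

MPC = 1 − MPS = 1 − 0.37 = 0.63.
Spending multiplier = 1/(1 − c + m) = 1/(1 − 0.63 + 0.15) = 1/0.52 ≈ 1.923.
ΔY = k × ΔG = (+$742 million) / 0.52 ≈ +$1,426.9 million.

+$1,426.9 million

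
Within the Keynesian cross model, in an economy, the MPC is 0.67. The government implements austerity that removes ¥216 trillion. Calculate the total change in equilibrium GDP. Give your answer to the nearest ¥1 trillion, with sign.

Spending multiplier = 1/(1 − MPC) = 1/(1 − 0.67) = 1/0.33 ≈ 3.03.
ΔY = k × ΔG = (−¥216 trillion) / 0.33 ≈ −¥655 trillion.

−¥655 trillion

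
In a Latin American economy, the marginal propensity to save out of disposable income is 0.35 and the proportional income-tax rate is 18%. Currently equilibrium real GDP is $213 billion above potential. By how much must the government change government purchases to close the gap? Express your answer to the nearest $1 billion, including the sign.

−$99 billion

MPC = 1 − MPS = 1 − 0.35 = 0.65.
Spending multiplier = 1/(1 − c(1−t)) = 1/(1 − 0.65×0.82) = 1/0.467 ≈ 2.141.
Need ΔY = −$213 billion, so ΔG = ΔY/k = (−$213 billion) × 0.467 ≈ −$99 billion.
The government should cut government purchases by $99 billion.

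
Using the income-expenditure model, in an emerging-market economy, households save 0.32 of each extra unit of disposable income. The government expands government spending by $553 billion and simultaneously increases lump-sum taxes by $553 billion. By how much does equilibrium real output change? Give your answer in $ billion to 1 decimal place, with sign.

+$553.0 billion

MPC = 1 − MPS = 1 − 0.32 = 0.68.
Expenditure multiplier = 1/(1 − MPC) = 1/(1 − 0.68) = 1/0.32 = 3.125.
ΔG contributes k·ΔG = (+$553 billion) / 0.32 ≈ +$1,728.1 billion.
ΔT of +$553 billion changes first-round spending by −c·ΔT = −$376.04 billion, contributing k·(−c·ΔT) = (−$376.04 billion) / 0.32 ≈ −$1,175.1 billion.
With ΔG = ΔT and no other leakages, the balanced-budget multiplier is 1, so ΔY = ΔG = +$553 billion.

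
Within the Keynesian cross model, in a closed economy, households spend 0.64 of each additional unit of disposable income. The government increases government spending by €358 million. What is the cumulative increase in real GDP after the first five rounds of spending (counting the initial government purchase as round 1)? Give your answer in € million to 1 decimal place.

Round 1 adds ΔG = €358 million; each later round is MPC = 0.64 times the previous.
After 5 rounds: 358 + 229.12 + 146.6368 + 93.847552 + 60.06243328 = ΔG·(1 − c^5)/(1 − c) = 358 × (1 − 0.1073741824)/0.36 ≈ €887.7 million.

€887.7 million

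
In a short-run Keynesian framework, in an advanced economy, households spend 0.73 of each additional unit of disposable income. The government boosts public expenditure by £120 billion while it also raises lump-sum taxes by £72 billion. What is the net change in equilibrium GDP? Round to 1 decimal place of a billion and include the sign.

+£249.8 billion

Expenditure multiplier = 1/(1 − MPC) = 1/(1 − 0.73) = 1/0.27 ≈ 3.704.
ΔG contributes k·ΔG = (+£120 billion) / 0.27 ≈ +£444.4 billion.
ΔT of +£72 billion changes first-round spending by −c·ΔT = −£52.56 billion, contributing k·(−c·ΔT) = (−£52.56 billion) / 0.27 ≈ −£194.7 billion.
Net ΔY = k(ΔG − c·ΔT) = (+£67.44 billion) / 0.27 ≈ +£249.8 billion.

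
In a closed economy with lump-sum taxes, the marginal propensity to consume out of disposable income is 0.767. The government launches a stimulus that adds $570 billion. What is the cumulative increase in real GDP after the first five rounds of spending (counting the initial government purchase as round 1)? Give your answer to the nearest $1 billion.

Round 1 adds ΔG = $570 billion; each later round is MPC = 0.767 times the previous.
After 5 rounds: 570 + 437.19 + 335.32473 + 257.19406791 + 197.26785008697 = ΔG·(1 − c^5)/(1 − c) = 570 × (1 − 0.265446387748607)/0.233 ≈ $1,797 billion.

$1,797 billion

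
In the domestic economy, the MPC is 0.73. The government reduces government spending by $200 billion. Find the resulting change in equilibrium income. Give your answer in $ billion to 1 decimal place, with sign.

Spending multiplier = 1/(1 − MPC) = 1/(1 − 0.73) = 1/0.27 ≈ 3.704.
ΔY = k × ΔG = (−$200 billion) / 0.27 ≈ −$740.7 billion.

−$740.7 billion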